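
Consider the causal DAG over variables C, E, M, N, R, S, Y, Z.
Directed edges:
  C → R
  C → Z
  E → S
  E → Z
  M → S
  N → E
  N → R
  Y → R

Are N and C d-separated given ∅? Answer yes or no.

Bayes-Ball from N | ∅ reaches {E,R,S,Z}.
C ∉ reach(N|∅) ⇒ N ⊥ C | ∅.

Yes — N ⊥ C | ∅.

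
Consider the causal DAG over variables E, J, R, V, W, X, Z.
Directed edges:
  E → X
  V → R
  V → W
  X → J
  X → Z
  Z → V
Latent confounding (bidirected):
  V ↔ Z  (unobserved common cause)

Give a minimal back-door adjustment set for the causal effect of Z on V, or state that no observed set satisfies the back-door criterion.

desc(Z)\{Z}={R,V,W}; candidates ⊆ {E,J,X}.
Z↔V: latent back-door arc(s) into Z.
size 0: {}; under {} Z still reaches {E,J,R,V,W,X} ∋ V.
size 1: {E}, {J}, {X}; under {E} Z still reaches {J,R,V,W,X} ∋ V.
size 2: {E,J}, {E,X}, {J,X}; under {E,J} Z still reaches {R,V,W,X} ∋ V.
Z↔V cannot be blocked by any observed set — no back-door set.

Z→V: no observed back-door set.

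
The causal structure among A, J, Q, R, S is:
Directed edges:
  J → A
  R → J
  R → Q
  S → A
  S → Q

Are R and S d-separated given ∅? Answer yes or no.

Yes — R ⊥ S | ∅.

Bayes-Ball from R | ∅ reaches {A,J,Q}.
S ∉ reach(R|∅) ⇒ R ⊥ S | ∅.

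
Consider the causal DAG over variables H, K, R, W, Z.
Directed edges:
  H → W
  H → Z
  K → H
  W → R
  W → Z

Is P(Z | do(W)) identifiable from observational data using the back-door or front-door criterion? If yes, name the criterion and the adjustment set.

P(Z|do(W)): backdoor, adjust for {H}.

desc(W)\{W}={R,Z}; candidates ⊆ {H,K}.
size 0: {}; under {} W still reaches {H,K,Z} ∋ Z.
{H}: W⊥Z given {H} in G with W→· removed — back-door holds.
P(Z|do(W)) = Σ_{H} P(Z|W,H)·P(H).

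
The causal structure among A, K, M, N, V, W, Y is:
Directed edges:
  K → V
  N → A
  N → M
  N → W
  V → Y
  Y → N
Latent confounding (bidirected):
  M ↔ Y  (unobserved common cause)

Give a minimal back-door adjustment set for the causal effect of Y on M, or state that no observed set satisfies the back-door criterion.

desc(Y)\{Y}={A,M,N,W}; candidates ⊆ {K,V}.
Y↔M: latent back-door arc(s) into Y.
size 0: {}; under {} Y still reaches {K,M,V} ∋ M.
size 1: {K}, {V}; under {K} Y still reaches {M,V} ∋ M.
size 2: {K,V}; under {K,V} Y still reaches {M} ∋ M.
Y↔M cannot be blocked by any observed set — no back-door set.

Y→M: no observed back-door set.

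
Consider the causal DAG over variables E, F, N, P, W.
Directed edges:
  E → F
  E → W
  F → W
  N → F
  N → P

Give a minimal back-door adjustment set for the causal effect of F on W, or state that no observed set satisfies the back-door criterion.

F→W: minimal back-door set {E}.

desc(F)\{F}={W}; candidates ⊆ {E,N,P}.
size 0: {}; under {} F still reaches {E,N,P,W} ∋ W.
{E}: F⊥W given {E} in G with F→· removed — back-door holds.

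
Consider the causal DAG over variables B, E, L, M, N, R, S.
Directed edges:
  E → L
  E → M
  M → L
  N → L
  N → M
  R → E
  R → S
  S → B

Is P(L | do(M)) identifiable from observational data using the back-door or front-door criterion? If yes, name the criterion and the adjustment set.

P(L|do(M)): backdoor, adjust for {E, N}.

desc(M)\{M}={L}; candidates ⊆ {B,E,N,R,S}.
size 0: {}; under {} M still reaches {B,E,L,N,R,S} ∋ L.
size 1: {B}, {E}, {N} …(+2); under {B} M still reaches {E,L,N,R,S} ∋ L.
{E,N}: M⊥L given {E,N} in G with M→· removed — back-door holds.
P(L|do(M)) = Σ_{E,N} P(L|M,E,N)·P(E,N).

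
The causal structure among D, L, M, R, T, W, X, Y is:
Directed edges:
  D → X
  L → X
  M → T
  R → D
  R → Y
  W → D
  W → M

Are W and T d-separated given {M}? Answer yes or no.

Bayes-Ball from W | {M} reaches {D,X}.
T ∉ reach(W|{M}) ⇒ W ⊥ T | {M}.

Yes — W ⊥ T | {M}.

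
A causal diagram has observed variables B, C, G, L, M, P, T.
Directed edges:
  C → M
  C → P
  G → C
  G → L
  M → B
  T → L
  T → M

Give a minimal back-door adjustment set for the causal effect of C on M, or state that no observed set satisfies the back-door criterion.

desc(C)\{C}={B,M,P}; candidates ⊆ {G,L,T}.
∅: C⊥M given ∅ in G with C→· removed — back-door holds.

C→M: minimal back-door set ∅.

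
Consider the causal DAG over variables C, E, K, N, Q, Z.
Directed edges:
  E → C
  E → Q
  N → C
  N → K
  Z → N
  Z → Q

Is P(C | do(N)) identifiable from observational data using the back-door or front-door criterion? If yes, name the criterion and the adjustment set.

desc(N)\{N}={C,K}; candidates ⊆ {E,Q,Z}.
∅: N⊥C given ∅ in G with N→· removed — back-door holds.
P(C|do(N)) = P(C|N) — no adjustment needed.

P(C|do(N)): backdoor, adjust for ∅.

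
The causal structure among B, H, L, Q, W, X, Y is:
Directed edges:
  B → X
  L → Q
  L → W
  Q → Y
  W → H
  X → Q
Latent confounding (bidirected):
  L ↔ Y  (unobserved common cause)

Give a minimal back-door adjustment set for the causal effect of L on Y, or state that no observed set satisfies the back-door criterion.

L→Y: no observed back-door set.

desc(L)\{L}={H,Q,W,Y}; candidates ⊆ {B,X}.
L↔Y: latent back-door arc(s) into L.
size 0: {}; under {} L still reaches {Y} ∋ Y.
size 1: {B}, {X}; under {B} L still reaches {Y} ∋ Y.
size 2: {B,X}; under {B,X} L still reaches {Y} ∋ Y.
L↔Y cannot be blocked by any observed set — no back-door set.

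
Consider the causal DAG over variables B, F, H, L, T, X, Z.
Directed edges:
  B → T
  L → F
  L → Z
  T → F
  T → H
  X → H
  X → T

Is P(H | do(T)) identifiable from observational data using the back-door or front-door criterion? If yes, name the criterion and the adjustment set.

desc(T)\{T}={F,H}; candidates ⊆ {B,L,X,Z}.
size 0: {}; under {} T still reaches {B,H,X} ∋ H.
{X}: T⊥H given {X} in G with T→· removed — back-door holds.
P(H|do(T)) = Σ_{X} P(H|T,X)·P(X).

P(H|do(T)): backdoor, adjust for {X}.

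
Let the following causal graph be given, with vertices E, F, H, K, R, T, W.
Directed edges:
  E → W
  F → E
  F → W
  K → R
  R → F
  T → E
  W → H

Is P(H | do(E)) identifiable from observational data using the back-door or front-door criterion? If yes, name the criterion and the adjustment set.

P(H|do(E)): backdoor, adjust for {F}.

desc(E)\{E}={H,W}; candidates ⊆ {F,K,R,T}.
size 0: {}; under {} E still reaches {F,H,K,R,T,W} ∋ H.
{F}: E⊥H given {F} in G with E→· removed — back-door holds.
P(H|do(E)) = Σ_{F} P(H|E,F)·P(F).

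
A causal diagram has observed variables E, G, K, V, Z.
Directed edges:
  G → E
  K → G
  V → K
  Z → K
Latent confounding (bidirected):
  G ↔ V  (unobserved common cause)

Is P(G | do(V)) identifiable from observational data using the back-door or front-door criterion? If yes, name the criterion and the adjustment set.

desc(V)\{V}={E,G,K}; candidates ⊆ {Z}.
V↔G: latent back-door arc(s) into V.
size 0: {}; under {} V still reaches {E,G} ∋ G.
size 1: {Z}; under {Z} V still reaches {E,G} ∋ G.
V↔G cannot be blocked by any observed set — no back-door set.
{K}: (i) intercepts every directed V→G path; (ii) no back-door V→{K}; (iii) {V} blocks every back-door {K}→G. Front-door holds.
P(G|do(V)) = Σ_{K} P(K|V) Σ_{V'} P(G|K,V')P(V').

P(G|do(V)): frontdoor, adjust for {K}.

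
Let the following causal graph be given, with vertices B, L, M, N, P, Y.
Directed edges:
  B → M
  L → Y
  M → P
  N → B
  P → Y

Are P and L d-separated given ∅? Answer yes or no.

Bayes-Ball from P | ∅ reaches {B,M,N,Y}.
L ∉ reach(P|∅) ⇒ P ⊥ L | ∅.

Yes — P ⊥ L | ∅.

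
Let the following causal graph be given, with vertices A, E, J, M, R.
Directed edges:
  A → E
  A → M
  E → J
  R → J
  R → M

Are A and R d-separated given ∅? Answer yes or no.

Bayes-Ball from A | ∅ reaches {E,J,M}.
R ∉ reach(A|∅) ⇒ A ⊥ R | ∅.

Yes — A ⊥ R | ∅.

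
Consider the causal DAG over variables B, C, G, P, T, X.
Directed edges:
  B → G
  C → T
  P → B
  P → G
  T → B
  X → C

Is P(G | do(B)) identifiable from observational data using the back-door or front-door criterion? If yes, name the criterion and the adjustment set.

desc(B)\{B}={G}; candidates ⊆ {C,P,T,X}.
size 0: {}; under {} B still reaches {C,G,P,T,X} ∋ G.
{P}: B⊥G given {P} in G with B→· removed — back-door holds.
P(G|do(B)) = Σ_{P} P(G|B,P)·P(P).

P(G|do(B)): backdoor, adjust for {P}.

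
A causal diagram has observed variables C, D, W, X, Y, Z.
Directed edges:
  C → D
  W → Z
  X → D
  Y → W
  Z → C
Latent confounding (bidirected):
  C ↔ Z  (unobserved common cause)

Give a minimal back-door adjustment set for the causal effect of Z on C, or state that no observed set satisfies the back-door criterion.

Z→C: no observed back-door set.

desc(Z)\{Z}={C,D}; candidates ⊆ {W,X,Y}.
Z↔C: latent back-door arc(s) into Z.
size 0: {}; under {} Z still reaches {C,D,W,Y} ∋ C.
size 1: {W}, {X}, {Y}; under {W} Z still reaches {C,D} ∋ C.
size 2: {W,X}, {W,Y}, {X,Y}; under {W,X} Z still reaches {C,D} ∋ C.
Z↔C cannot be blocked by any observed set — no back-door set.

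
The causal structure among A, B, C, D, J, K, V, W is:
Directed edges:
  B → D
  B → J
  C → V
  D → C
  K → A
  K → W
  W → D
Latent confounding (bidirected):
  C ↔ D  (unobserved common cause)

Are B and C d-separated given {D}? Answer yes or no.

Bayes-Ball from B | {D} reaches {A,C,J,K,V,W}.
C ∈ reach(B|{D}) ⇒ B ⊥̸ C | {D}.

No — B and C are d-connected given {D}.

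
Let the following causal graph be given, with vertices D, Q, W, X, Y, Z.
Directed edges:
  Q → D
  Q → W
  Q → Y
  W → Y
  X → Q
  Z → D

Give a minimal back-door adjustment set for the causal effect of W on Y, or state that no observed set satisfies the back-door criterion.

W→Y: minimal back-door set {Q}.

desc(W)\{W}={Y}; candidates ⊆ {D,Q,X,Z}.
size 0: {}; under {} W still reaches {D,Q,X,Y} ∋ Y.
{Q}: W⊥Y given {Q} in G with W→· removed — back-door holds.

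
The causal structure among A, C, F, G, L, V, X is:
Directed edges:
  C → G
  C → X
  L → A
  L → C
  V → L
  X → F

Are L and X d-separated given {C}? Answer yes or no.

Bayes-Ball from L | {C} reaches {A,V}.
X ∉ reach(L|{C}) ⇒ L ⊥ X | {C}.

Yes — L ⊥ X | {C}.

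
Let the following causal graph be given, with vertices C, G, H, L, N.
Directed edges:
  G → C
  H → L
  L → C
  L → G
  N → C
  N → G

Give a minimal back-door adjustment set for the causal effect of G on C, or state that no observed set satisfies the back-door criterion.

G→C: minimal back-door set {L, N}.

desc(G)\{G}={C}; candidates ⊆ {H,L,N}.
size 0: {}; under {} G still reaches {C,H,L,N} ∋ C.
size 1: {H}, {L}, {N}; under {H} G still reaches {C,L,N} ∋ C.
{L,N}: G⊥C given {L,N} in G with G→· removed — back-door holds.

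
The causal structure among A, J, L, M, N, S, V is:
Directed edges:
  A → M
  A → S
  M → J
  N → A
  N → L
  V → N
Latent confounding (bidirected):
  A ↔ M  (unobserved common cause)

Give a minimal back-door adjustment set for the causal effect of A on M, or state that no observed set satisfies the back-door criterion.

A→M: no observed back-door set.

desc(A)\{A}={J,M,S}; candidates ⊆ {L,N,V}.
A↔M: latent back-door arc(s) into A.
size 0: {}; under {} A still reaches {J,L,M,N,V} ∋ M.
size 1: {L}, {N}, {V}; under {L} A still reaches {J,M,N,V} ∋ M.
size 2: {L,N}, {L,V}, {N,V}; under {L,N} A still reaches {J,M} ∋ M.
A↔M cannot be blocked by any observed set — no back-door set.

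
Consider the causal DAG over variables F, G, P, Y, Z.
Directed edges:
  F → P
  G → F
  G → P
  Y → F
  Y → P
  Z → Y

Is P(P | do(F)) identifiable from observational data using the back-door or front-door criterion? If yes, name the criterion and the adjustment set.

P(P|do(F)): backdoor, adjust for {G, Y}.

desc(F)\{F}={P}; candidates ⊆ {G,Y,Z}.
size 0: {}; under {} F still reaches {G,P,Y,Z} ∋ P.
size 1: {G}, {Y}, {Z}; under {G} F still reaches {P,Y,Z} ∋ P.
{G,Y}: F⊥P given {G,Y} in G with F→· removed — back-door holds.
P(P|do(F)) = Σ_{G,Y} P(P|F,G,Y)·P(G,Y).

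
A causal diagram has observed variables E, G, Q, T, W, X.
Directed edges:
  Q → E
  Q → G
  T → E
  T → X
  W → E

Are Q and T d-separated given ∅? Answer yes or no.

Yes — Q ⊥ T | ∅.

Bayes-Ball from Q | ∅ reaches {E,G}.
T ∉ reach(Q|∅) ⇒ Q ⊥ T | ∅.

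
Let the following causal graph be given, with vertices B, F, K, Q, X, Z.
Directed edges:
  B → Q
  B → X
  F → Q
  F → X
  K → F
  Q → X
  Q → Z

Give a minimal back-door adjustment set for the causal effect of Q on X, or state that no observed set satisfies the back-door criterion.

desc(Q)\{Q}={X,Z}; candidates ⊆ {B,F,K}.
size 0: {}; under {} Q still reaches {B,F,K,X} ∋ X.
size 1: {B}, {F}, {K}; under {B} Q still reaches {F,K,X} ∋ X.
{B,F}: Q⊥X given {B,F} in G with Q→· removed — back-door holds.

Q→X: minimal back-door set {B, F}.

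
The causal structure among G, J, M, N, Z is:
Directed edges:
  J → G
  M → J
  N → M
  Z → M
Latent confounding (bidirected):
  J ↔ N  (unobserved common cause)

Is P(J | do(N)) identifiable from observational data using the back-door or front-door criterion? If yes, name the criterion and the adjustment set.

desc(N)\{N}={G,J,M}; candidates ⊆ {Z}.
N↔J: latent back-door arc(s) into N.
size 0: {}; under {} N still reaches {G,J} ∋ J.
size 1: {Z}; under {Z} N still reaches {G,J} ∋ J.
N↔J cannot be blocked by any observed set — no back-door set.
{M}: (i) intercepts every directed N→J path; (ii) no back-door N→{M}; (iii) {N} blocks every back-door {M}→J. Front-door holds.
P(J|do(N)) = Σ_{M} P(M|N) Σ_{N'} P(J|M,N')P(N').

P(J|do(N)): frontdoor, adjust for {M}.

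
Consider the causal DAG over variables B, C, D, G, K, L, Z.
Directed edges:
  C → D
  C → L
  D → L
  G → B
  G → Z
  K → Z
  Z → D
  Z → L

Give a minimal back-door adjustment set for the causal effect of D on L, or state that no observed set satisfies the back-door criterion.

D→L: minimal back-door set {C, Z}.

desc(D)\{D}={L}; candidates ⊆ {B,C,G,K,Z}.
size 0: {}; under {} D still reaches {B,C,G,K,L,Z} ∋ L.
size 1: {B}, {C}, {G} …(+2); under {B} D still reaches {C,G,K,L,Z} ∋ L.
{C,Z}: D⊥L given {C,Z} in G with D→· removed — back-door holds.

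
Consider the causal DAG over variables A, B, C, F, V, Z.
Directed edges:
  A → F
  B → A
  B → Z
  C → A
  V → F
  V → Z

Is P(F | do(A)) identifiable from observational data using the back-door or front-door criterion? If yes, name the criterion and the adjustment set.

desc(A)\{A}={F}; candidates ⊆ {B,C,V,Z}.
∅: A⊥F given ∅ in G with A→· removed — back-door holds.
P(F|do(A)) = P(F|A) — no adjustment needed.

P(F|do(A)): backdoor, adjust for ∅.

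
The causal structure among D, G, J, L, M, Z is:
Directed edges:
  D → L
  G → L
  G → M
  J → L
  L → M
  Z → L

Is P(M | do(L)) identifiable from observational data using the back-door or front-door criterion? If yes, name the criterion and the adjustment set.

desc(L)\{L}={M}; candidates ⊆ {D,G,J,Z}.
size 0: {}; under {} L still reaches {D,G,J,M,Z} ∋ M.
{G}: L⊥M given {G} in G with L→· removed — back-door holds.
P(M|do(L)) = Σ_{G} P(M|L,G)·P(G).

P(M|do(L)): backdoor, adjust for {G}.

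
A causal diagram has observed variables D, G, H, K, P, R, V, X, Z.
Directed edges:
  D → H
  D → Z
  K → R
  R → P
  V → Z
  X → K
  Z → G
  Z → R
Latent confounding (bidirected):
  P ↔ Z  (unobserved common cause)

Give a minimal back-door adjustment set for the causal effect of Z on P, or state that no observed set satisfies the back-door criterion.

Z→P: no observed back-door set.

desc(Z)\{Z}={G,P,R}; candidates ⊆ {D,H,K,V,X}.
Z↔P: latent back-door arc(s) into Z.
size 0: {}; under {} Z still reaches {D,H,P,V} ∋ P.
size 1: {D}, {H}, {K} …(+2); under {D} Z still reaches {P,V} ∋ P.
size 2: {D,H}, {D,K}, {D,V} …(+7); under {D,H} Z still reaches {P,V} ∋ P.
Z↔P cannot be blocked by any observed set — no back-door set.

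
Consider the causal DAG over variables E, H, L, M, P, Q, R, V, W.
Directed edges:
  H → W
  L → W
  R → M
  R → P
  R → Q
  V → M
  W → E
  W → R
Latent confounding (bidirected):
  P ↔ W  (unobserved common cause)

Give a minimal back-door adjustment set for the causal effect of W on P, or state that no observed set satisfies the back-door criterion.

W→P: no observed back-door set.

desc(W)\{W}={E,M,P,Q,R}; candidates ⊆ {H,L,V}.
W↔P: latent back-door arc(s) into W.
size 0: {}; under {} W still reaches {H,L,P} ∋ P.
size 1: {H}, {L}, {V}; under {H} W still reaches {L,P} ∋ P.
size 2: {H,L}, {H,V}, {L,V}; under {H,L} W still reaches {P} ∋ P.
W↔P cannot be blocked by any observed set — no back-door set.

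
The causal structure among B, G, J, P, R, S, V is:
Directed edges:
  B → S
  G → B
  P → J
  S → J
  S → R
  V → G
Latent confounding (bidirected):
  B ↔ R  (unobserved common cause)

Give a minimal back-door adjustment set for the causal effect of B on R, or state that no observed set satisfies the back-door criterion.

B→R: no observed back-door set.

desc(B)\{B}={J,R,S}; candidates ⊆ {G,P,V}.
B↔R: latent back-door arc(s) into B.
size 0: {}; under {} B still reaches {G,R,V} ∋ R.
size 1: {G}, {P}, {V}; under {G} B still reaches {R} ∋ R.
size 2: {G,P}, {G,V}, {P,V}; under {G,P} B still reaches {R} ∋ R.
B↔R cannot be blocked by any observed set — no back-door set.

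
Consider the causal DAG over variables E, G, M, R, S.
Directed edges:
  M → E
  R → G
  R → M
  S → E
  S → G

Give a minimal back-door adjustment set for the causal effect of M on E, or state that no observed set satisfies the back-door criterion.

M→E: minimal back-door set ∅.

desc(M)\{M}={E}; candidates ⊆ {G,R,S}.
∅: M⊥E given ∅ in G with M→· removed — back-door holds.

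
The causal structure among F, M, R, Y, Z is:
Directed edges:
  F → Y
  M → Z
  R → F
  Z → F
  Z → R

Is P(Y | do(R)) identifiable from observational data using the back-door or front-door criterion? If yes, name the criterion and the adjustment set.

desc(R)\{R}={F,Y}; candidates ⊆ {M,Z}.
size 0: {}; under {} R still reaches {F,M,Y,Z} ∋ Y.
{Z}: R⊥Y given {Z} in G with R→· removed — back-door holds.
P(Y|do(R)) = Σ_{Z} P(Y|R,Z)·P(Z).

P(Y|do(R)): backdoor, adjust for {Z}.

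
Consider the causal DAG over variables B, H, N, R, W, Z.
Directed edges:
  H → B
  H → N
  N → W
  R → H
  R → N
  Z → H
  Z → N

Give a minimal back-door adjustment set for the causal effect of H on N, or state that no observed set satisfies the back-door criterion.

H→N: minimal back-door set {R, Z}.

desc(H)\{H}={B,N,W}; candidates ⊆ {R,Z}.
size 0: {}; under {} H still reaches {N,R,W,Z} ∋ N.
size 1: {R}, {Z}; under {R} H still reaches {N,W,Z} ∋ N.
{R,Z}: H⊥N given {R,Z} in G with H→· removed — back-door holds.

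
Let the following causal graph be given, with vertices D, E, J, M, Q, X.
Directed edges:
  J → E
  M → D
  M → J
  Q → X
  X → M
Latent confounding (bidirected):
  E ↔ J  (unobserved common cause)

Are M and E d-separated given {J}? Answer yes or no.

No — M and E are d-connected given {J}.

Bayes-Ball from M | {J} reaches {D,E,Q,X}.
E ∈ reach(M|{J}) ⇒ M ⊥̸ E | {J}.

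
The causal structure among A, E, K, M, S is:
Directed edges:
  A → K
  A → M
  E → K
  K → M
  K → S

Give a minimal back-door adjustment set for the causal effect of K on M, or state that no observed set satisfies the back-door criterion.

K→M: minimal back-door set {A}.

desc(K)\{K}={M,S}; candidates ⊆ {A,E}.
size 0: {}; under {} K still reaches {A,E,M} ∋ M.
{A}: K⊥M given {A} in G with K→· removed — back-door holds.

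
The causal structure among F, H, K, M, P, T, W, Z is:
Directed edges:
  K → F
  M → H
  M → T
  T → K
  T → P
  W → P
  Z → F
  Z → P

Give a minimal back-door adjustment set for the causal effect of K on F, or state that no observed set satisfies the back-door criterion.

desc(K)\{K}={F}; candidates ⊆ {H,M,P,T,W,Z}.
∅: K⊥F given ∅ in G with K→· removed — back-door holds.

K→F: minimal back-door set ∅.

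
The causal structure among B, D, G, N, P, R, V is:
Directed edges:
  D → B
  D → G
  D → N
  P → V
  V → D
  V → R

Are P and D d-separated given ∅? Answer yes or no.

Bayes-Ball from P | ∅ reaches {B,D,G,N,R,V}.
D ∈ reach(P|∅) ⇒ P ⊥̸ D | ∅.

No — P and D are d-connected given ∅.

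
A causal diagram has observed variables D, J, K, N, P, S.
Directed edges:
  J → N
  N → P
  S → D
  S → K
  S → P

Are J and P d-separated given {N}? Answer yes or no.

Yes — J ⊥ P | {N}.

Bayes-Ball from J | {N} reaches ∅.
P ∉ reach(J|{N}) ⇒ J ⊥ P | {N}.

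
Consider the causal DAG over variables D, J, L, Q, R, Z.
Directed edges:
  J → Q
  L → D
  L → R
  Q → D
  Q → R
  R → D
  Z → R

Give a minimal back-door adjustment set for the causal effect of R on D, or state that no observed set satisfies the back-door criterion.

desc(R)\{R}={D}; candidates ⊆ {J,L,Q,Z}.
size 0: {}; under {} R still reaches {D,J,L,Q,Z} ∋ D.
size 1: {J}, {L}, {Q} …(+1); under {J} R still reaches {D,L,Q,Z} ∋ D.
{L,Q}: R⊥D given {L,Q} in G with R→· removed — back-door holds.

R→D: minimal back-door set {L, Q}.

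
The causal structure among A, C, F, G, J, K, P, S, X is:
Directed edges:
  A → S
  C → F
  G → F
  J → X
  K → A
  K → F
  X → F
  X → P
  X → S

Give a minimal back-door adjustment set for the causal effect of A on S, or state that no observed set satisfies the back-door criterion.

A→S: minimal back-door set ∅.

desc(A)\{A}={S}; candidates ⊆ {C,F,G,J,K,P,X}.
∅: A⊥S given ∅ in G with A→· removed — back-door holds.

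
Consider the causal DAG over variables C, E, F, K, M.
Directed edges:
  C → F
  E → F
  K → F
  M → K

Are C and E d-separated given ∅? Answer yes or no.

Bayes-Ball from C | ∅ reaches {F}.
E ∉ reach(C|∅) ⇒ C ⊥ E | ∅.

Yes — C ⊥ E | ∅.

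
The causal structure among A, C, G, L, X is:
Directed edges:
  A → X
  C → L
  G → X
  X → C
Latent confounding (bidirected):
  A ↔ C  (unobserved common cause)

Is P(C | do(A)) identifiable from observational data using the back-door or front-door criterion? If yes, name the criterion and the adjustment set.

P(C|do(A)): frontdoor, adjust for {X}.

desc(A)\{A}={C,L,X}; candidates ⊆ {G}.
A↔C: latent back-door arc(s) into A.
size 0: {}; under {} A still reaches {C,L} ∋ C.
size 1: {G}; under {G} A still reaches {C,L} ∋ C.
A↔C cannot be blocked by any observed set — no back-door set.
{X}: (i) intercepts every directed A→C path; (ii) no back-door A→{X}; (iii) {A} blocks every back-door {X}→C. Front-door holds.
P(C|do(A)) = Σ_{X} P(X|A) Σ_{A'} P(C|X,A')P(A').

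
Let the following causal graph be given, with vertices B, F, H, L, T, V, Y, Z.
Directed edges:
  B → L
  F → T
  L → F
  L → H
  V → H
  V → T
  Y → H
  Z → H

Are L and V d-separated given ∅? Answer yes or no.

Yes — L ⊥ V | ∅.

Bayes-Ball from L | ∅ reaches {B,F,H,T}.
V ∉ reach(L|∅) ⇒ L ⊥ V | ∅.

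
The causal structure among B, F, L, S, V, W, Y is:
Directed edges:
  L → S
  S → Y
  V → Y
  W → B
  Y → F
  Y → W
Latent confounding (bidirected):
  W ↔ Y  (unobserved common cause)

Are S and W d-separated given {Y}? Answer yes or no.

Bayes-Ball from S | {Y} reaches {B,L,V,W}.
W ∈ reach(S|{Y}) ⇒ S ⊥̸ W | {Y}.

No — S and W are d-connected given {Y}.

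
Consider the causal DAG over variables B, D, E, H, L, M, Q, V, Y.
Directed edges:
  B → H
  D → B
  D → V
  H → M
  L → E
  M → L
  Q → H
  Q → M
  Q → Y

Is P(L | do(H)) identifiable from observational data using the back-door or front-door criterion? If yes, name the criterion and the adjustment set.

desc(H)\{H}={E,L,M}; candidates ⊆ {B,D,Q,V,Y}.
size 0: {}; under {} H still reaches {B,D,E,L,M,Q,V,Y} ∋ L.
{Q}: H⊥L given {Q} in G with H→· removed — back-door holds.
P(L|do(H)) = Σ_{Q} P(L|H,Q)·P(Q).

P(L|do(H)): backdoor, adjust for {Q}.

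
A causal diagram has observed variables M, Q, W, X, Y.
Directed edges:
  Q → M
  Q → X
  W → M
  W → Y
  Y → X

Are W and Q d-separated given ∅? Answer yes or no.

Bayes-Ball from W | ∅ reaches {M,X,Y}.
Q ∉ reach(W|∅) ⇒ W ⊥ Q | ∅.

Yes — W ⊥ Q | ∅.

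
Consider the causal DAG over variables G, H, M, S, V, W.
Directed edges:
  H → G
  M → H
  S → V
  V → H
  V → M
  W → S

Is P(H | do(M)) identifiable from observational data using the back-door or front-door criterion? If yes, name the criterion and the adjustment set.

desc(M)\{M}={G,H}; candidates ⊆ {S,V,W}.
size 0: {}; under {} M still reaches {G,H,S,V,W} ∋ H.
{V}: M⊥H given {V} in G with M→· removed — back-door holds.
P(H|do(M)) = Σ_{V} P(H|M,V)·P(V).

P(H|do(M)): backdoor, adjust for {V}.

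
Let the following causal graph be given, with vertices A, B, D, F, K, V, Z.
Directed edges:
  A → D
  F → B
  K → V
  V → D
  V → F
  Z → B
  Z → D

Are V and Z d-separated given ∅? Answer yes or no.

Bayes-Ball from V | ∅ reaches {B,D,F,K}.
Z ∉ reach(V|∅) ⇒ V ⊥ Z | ∅.

Yes — V ⊥ Z | ∅.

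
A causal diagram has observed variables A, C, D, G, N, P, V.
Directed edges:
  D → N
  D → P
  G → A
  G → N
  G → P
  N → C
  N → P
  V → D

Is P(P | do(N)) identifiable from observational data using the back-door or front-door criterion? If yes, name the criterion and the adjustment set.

desc(N)\{N}={C,P}; candidates ⊆ {A,D,G,V}.
size 0: {}; under {} N still reaches {A,D,G,P,V} ∋ P.
size 1: {A}, {D}, {G} …(+1); under {A} N still reaches {D,G,P,V} ∋ P.
{D,G}: N⊥P given {D,G} in G with N→· removed — back-door holds.
P(P|do(N)) = Σ_{D,G} P(P|N,D,G)·P(D,G).

P(P|do(N)): backdoor, adjust for {D, G}.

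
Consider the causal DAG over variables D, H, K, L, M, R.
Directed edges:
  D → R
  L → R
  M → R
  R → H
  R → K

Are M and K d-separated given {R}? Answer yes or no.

Bayes-Ball from M | {R} reaches {D,L}.
K ∉ reach(M|{R}) ⇒ M ⊥ K | {R}.

Yes — M ⊥ K | {R}.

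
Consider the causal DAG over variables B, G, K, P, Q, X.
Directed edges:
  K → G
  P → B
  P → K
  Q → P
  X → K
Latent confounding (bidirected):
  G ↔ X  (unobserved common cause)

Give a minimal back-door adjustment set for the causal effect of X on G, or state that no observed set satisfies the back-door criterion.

X→G: no observed back-door set.

desc(X)\{X}={G,K}; candidates ⊆ {B,P,Q}.
X↔G: latent back-door arc(s) into X.
size 0: {}; under {} X still reaches {G} ∋ G.
size 1: {B}, {P}, {Q}; under {B} X still reaches {G} ∋ G.
size 2: {B,P}, {B,Q}, {P,Q}; under {B,P} X still reaches {G} ∋ G.
X↔G cannot be blocked by any observed set — no back-door set.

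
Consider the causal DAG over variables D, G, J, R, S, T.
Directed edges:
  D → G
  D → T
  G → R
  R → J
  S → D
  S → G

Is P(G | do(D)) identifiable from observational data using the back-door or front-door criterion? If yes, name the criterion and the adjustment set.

desc(D)\{D}={G,J,R,T}; candidates ⊆ {S}.
size 0: {}; under {} D still reaches {G,J,R,S} ∋ G.
{S}: D⊥G given {S} in G with D→· removed — back-door holds.
P(G|do(D)) = Σ_{S} P(G|D,S)·P(S).

P(G|do(D)): backdoor, adjust for {S}.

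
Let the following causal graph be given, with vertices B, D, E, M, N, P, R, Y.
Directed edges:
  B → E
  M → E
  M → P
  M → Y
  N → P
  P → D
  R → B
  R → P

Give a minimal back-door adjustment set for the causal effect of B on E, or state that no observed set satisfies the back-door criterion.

desc(B)\{B}={E}; candidates ⊆ {D,M,N,P,R,Y}.
∅: B⊥E given ∅ in G with B→· removed — back-door holds.

B→E: minimal back-door set ∅.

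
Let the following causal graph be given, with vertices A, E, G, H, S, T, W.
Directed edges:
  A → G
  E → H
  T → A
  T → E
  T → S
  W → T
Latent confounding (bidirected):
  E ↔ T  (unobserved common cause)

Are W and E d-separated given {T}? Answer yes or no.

Bayes-Ball from W | {T} reaches {E,H}.
E ∈ reach(W|{T}) ⇒ W ⊥̸ E | {T}.

No — W and E are d-connected given {T}.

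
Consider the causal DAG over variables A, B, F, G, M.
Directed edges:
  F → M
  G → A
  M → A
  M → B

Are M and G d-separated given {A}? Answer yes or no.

No — M and G are d-connected given {A}.

Bayes-Ball from M | {A} reaches {B,F,G}.
G ∈ reach(M|{A}) ⇒ M ⊥̸ G | {A}.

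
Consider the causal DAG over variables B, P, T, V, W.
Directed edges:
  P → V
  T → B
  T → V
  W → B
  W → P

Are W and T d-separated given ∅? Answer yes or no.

Bayes-Ball from W | ∅ reaches {B,P,V}.
T ∉ reach(W|∅) ⇒ W ⊥ T | ∅.

Yes — W ⊥ T | ∅.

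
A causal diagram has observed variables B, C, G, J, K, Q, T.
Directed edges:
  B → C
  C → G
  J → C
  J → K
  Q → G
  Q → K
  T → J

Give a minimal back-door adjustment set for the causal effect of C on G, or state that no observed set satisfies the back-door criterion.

C→G: minimal back-door set ∅.

desc(C)\{C}={G}; candidates ⊆ {B,J,K,Q,T}.
∅: C⊥G given ∅ in G with C→· removed — back-door holds.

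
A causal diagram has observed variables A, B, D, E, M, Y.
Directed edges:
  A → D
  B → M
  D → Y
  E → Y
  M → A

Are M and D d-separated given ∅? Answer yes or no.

Bayes-Ball from M | ∅ reaches {A,B,D,Y}.
D ∈ reach(M|∅) ⇒ M ⊥̸ D | ∅.

No — M and D are d-connected given ∅.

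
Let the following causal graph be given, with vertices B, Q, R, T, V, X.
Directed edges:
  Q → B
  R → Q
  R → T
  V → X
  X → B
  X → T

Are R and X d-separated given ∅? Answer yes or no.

Bayes-Ball from R | ∅ reaches {B,Q,T}.
X ∉ reach(R|∅) ⇒ R ⊥ X | ∅.

Yes — R ⊥ X | ∅.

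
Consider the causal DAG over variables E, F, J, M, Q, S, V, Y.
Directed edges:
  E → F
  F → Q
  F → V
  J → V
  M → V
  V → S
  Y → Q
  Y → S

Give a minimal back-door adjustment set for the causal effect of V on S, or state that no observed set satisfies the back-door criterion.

V→S: minimal back-door set ∅.

desc(V)\{V}={S}; candidates ⊆ {E,F,J,M,Q,Y}.
∅: V⊥S given ∅ in G with V→· removed — back-door holds.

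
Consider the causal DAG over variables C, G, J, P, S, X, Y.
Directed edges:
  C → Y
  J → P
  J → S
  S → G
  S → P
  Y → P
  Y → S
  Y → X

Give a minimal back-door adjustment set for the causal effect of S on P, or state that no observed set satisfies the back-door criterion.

desc(S)\{S}={G,P}; candidates ⊆ {C,J,X,Y}.
size 0: {}; under {} S still reaches {C,J,P,X,Y} ∋ P.
size 1: {C}, {J}, {X} …(+1); under {C} S still reaches {J,P,X,Y} ∋ P.
{J,Y}: S⊥P given {J,Y} in G with S→· removed — back-door holds.

S→P: minimal back-door set {J, Y}.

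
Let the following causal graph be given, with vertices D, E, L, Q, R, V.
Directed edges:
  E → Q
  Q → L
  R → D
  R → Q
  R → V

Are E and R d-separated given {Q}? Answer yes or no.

No — E and R are d-connected given {Q}.

Bayes-Ball from E | {Q} reaches {D,R,V}.
R ∈ reach(E|{Q}) ⇒ E ⊥̸ R | {Q}.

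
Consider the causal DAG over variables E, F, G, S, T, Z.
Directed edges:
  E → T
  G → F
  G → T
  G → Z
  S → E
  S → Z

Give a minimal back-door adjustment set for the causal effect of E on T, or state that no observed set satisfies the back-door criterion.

desc(E)\{E}={T}; candidates ⊆ {F,G,S,Z}.
∅: E⊥T given ∅ in G with E→· removed — back-door holds.

E→T: minimal back-door set ∅.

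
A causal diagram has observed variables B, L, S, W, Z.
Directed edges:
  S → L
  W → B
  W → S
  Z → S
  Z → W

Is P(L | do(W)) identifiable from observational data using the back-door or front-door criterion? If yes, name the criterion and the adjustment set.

desc(W)\{W}={B,L,S}; candidates ⊆ {Z}.
size 0: {}; under {} W still reaches {L,S,Z} ∋ L.
{Z}: W⊥L given {Z} in G with W→· removed — back-door holds.
P(L|do(W)) = Σ_{Z} P(L|W,Z)·P(Z).

P(L|do(W)): backdoor, adjust for {Z}.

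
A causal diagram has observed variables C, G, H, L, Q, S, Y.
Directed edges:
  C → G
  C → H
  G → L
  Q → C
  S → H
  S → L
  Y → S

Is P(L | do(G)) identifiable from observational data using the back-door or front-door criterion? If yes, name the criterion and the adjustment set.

P(L|do(G)): backdoor, adjust for ∅.

desc(G)\{G}={L}; candidates ⊆ {C,H,Q,S,Y}.
∅: G⊥L given ∅ in G with G→· removed — back-door holds.
P(L|do(G)) = P(L|G) — no adjustment needed.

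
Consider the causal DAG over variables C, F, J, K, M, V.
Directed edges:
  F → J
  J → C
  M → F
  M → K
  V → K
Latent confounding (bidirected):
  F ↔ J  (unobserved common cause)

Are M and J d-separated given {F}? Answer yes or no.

Bayes-Ball from M | {F} reaches {C,J,K}.
J ∈ reach(M|{F}) ⇒ M ⊥̸ J | {F}.

No — M and J are d-connected given {F}.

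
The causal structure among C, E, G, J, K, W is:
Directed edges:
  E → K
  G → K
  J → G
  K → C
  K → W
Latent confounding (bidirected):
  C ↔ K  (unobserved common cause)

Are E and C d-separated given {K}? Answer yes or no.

Bayes-Ball from E | {K} reaches {C,G,J}.
C ∈ reach(E|{K}) ⇒ E ⊥̸ C | {K}.

No — E and C are d-connected given {K}.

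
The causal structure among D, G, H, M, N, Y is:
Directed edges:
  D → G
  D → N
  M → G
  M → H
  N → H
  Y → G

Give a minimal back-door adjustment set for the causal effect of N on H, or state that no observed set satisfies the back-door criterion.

N→H: minimal back-door set ∅.

desc(N)\{N}={H}; candidates ⊆ {D,G,M,Y}.
∅: N⊥H given ∅ in G with N→· removed — back-door holds.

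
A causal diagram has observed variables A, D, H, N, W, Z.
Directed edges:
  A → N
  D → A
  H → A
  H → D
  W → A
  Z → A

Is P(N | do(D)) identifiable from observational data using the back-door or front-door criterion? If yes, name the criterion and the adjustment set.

desc(D)\{D}={A,N}; candidates ⊆ {H,W,Z}.
size 0: {}; under {} D still reaches {A,H,N} ∋ N.
{H}: D⊥N given {H} in G with D→· removed — back-door holds.
P(N|do(D)) = Σ_{H} P(N|D,H)·P(H).

P(N|do(D)): backdoor, adjust for {H}.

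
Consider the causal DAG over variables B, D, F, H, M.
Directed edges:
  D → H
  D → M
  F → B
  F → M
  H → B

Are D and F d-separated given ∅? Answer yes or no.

Yes — D ⊥ F | ∅.

Bayes-Ball from D | ∅ reaches {B,H,M}.
F ∉ reach(D|∅) ⇒ D ⊥ F | ∅.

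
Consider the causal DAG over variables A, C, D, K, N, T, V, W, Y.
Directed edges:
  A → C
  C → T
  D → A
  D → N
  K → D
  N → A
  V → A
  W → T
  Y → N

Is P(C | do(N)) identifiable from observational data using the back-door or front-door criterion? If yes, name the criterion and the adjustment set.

desc(N)\{N}={A,C,T}; candidates ⊆ {D,K,V,W,Y}.
size 0: {}; under {} N still reaches {A,C,D,K,T,Y} ∋ C.
{D}: N⊥C given {D} in G with N→· removed — back-door holds.
P(C|do(N)) = Σ_{D} P(C|N,D)·P(D).

P(C|do(N)): backdoor, adjust for {D}.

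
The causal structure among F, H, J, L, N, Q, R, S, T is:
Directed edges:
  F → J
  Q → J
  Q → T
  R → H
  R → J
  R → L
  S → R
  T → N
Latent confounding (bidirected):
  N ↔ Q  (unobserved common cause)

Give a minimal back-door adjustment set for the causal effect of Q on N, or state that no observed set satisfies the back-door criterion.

Q→N: no observed back-door set.

desc(Q)\{Q}={J,N,T}; candidates ⊆ {F,H,L,R,S}.
Q↔N: latent back-door arc(s) into Q.
size 0: {}; under {} Q still reaches {N} ∋ N.
size 1: {F}, {H}, {L} …(+2); under {F} Q still reaches {N} ∋ N.
size 2: {F,H}, {F,L}, {F,R} …(+7); under {F,H} Q still reaches {N} ∋ N.
Q↔N cannot be blocked by any observed set — no back-door set.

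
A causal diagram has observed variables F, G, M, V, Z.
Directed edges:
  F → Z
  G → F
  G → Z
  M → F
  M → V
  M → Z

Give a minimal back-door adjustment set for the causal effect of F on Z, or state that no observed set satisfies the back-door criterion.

desc(F)\{F}={Z}; candidates ⊆ {G,M,V}.
size 0: {}; under {} F still reaches {G,M,V,Z} ∋ Z.
size 1: {G}, {M}, {V}; under {G} F still reaches {M,V,Z} ∋ Z.
{G,M}: F⊥Z given {G,M} in G with F→· removed — back-door holds.

F→Z: minimal back-door set {G, M}.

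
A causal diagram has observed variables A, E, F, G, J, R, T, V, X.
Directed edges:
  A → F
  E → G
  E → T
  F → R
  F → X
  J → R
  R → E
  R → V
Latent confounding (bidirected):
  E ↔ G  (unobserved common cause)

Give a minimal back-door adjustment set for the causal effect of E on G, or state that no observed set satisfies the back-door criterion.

E→G: no observed back-door set.

desc(E)\{E}={G,T}; candidates ⊆ {A,F,J,R,V,X}.
E↔G: latent back-door arc(s) into E.
size 0: {}; under {} E still reaches {A,F,G,J,R,V,X} ∋ G.
size 1: {A}, {F}, {J} …(+3); under {A} E still reaches {F,G,J,R,V,X} ∋ G.
size 2: {A,F}, {A,J}, {A,R} …(+12); under {A,F} E still reaches {G,J,R,V} ∋ G.
E↔G cannot be blocked by any observed set — no back-door set.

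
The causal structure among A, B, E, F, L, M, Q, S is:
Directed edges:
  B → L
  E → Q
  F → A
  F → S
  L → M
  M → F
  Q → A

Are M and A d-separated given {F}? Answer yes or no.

Bayes-Ball from M | {F} reaches {B,L}.
A ∉ reach(M|{F}) ⇒ M ⊥ A | {F}.

Yes — M ⊥ A | {F}.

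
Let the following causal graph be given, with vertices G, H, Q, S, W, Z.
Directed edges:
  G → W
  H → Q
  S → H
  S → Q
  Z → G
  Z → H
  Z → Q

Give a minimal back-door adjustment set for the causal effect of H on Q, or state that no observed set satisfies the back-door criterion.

H→Q: minimal back-door set {S, Z}.

desc(H)\{H}={Q}; candidates ⊆ {G,S,W,Z}.
size 0: {}; under {} H still reaches {G,Q,S,W,Z} ∋ Q.
size 1: {G}, {S}, {W} …(+1); under {G} H still reaches {Q,S,Z} ∋ Q.
{S,Z}: H⊥Q given {S,Z} in G with H→· removed — back-door holds.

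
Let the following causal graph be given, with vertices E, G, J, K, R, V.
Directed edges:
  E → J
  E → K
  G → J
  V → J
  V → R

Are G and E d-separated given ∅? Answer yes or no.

Bayes-Ball from G | ∅ reaches {J}.
E ∉ reach(G|∅) ⇒ G ⊥ E | ∅.

Yes — G ⊥ E | ∅.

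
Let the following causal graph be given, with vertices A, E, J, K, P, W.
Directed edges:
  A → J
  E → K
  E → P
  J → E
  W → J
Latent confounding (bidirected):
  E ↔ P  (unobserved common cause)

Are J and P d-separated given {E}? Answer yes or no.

Bayes-Ball from J | {E} reaches {A,P,W}.
P ∈ reach(J|{E}) ⇒ J ⊥̸ P | {E}.

No — J and P are d-connected given {E}.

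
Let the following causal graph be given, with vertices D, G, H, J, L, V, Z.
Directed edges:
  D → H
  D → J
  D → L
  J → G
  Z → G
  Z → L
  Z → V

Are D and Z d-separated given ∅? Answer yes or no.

Yes — D ⊥ Z | ∅.

Bayes-Ball from D | ∅ reaches {G,H,J,L}.
Z ∉ reach(D|∅) ⇒ D ⊥ Z | ∅.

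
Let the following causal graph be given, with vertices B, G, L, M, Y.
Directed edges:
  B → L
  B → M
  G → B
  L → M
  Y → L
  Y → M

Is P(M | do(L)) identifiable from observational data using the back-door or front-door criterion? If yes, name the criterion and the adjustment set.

P(M|do(L)): backdoor, adjust for {B, Y}.

desc(L)\{L}={M}; candidates ⊆ {B,G,Y}.
size 0: {}; under {} L still reaches {B,G,M,Y} ∋ M.
size 1: {B}, {G}, {Y}; under {B} L still reaches {M,Y} ∋ M.
{B,Y}: L⊥M given {B,Y} in G with L→· removed — back-door holds.
P(M|do(L)) = Σ_{B,Y} P(M|L,B,Y)·P(B,Y).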